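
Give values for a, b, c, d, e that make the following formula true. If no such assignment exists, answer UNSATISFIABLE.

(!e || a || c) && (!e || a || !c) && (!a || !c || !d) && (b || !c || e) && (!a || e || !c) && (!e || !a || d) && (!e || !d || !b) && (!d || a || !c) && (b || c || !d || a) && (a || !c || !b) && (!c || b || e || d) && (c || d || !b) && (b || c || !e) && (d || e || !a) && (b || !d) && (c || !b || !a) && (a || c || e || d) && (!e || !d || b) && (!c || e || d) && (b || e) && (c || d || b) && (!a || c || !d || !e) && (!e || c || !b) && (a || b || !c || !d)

Case b = true:
Case e = false:
Case a = false:
(!c) alone gives c = false.
(d) alone gives d = true.
This assignment satisfies each clause.

a=false, b=true, c=false, d=true, e=false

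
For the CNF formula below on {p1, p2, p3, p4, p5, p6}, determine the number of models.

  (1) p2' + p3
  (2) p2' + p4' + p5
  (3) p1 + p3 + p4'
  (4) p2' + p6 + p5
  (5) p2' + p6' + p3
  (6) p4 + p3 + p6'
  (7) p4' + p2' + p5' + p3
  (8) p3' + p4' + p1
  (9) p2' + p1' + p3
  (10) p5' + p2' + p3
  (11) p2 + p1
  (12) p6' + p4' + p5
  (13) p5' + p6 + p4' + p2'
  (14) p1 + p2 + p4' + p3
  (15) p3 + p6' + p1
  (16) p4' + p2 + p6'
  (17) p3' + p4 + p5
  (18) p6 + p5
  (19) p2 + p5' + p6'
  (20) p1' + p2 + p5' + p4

There are 2^6 = 64 truth assignments over (p1, p2, p3, p4, p5, p6).
Split on p1. With p1 = 1, the clauses containing p1 are satisfied and p1' drops from the rest; 5 of the 2^5 = 32 assignments to the other variables satisfy what remains.
With p1 = 0, by the same count on the reduced clause set, 2 assignments work.
(One model: p1=F, p2=T, p3=T, p4=F, p5=T, p6=F.)
Total: 5 + 2 = 7.

7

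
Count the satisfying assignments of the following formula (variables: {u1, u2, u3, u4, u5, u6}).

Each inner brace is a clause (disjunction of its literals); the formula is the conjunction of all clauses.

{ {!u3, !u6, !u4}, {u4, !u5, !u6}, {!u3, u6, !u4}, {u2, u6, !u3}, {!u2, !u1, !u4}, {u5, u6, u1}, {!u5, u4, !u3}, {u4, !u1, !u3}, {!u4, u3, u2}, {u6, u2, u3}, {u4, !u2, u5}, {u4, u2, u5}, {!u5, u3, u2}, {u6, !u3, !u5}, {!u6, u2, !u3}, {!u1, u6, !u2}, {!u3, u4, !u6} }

4

There are 2^6 = 64 truth assignments over (u1, u2, u3, u4, u5, u6).
Split on u6. With u6 = true, the clauses containing u6 are satisfied and !u6 drops from the rest; 2 of the 2^5 = 32 assignments to the other variables satisfy what remains.
With u6 = false, by the same count on the reduced clause set, 2 assignments work.
Total: 2 + 2 = 4.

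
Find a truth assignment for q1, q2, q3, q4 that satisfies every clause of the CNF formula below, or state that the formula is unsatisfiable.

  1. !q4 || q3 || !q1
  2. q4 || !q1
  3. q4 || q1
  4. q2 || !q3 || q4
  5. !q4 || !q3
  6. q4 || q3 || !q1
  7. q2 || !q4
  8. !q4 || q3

Case q4 = true:
From the singleton clause (!q3), q3 = false.
But (q3) is also a unit clause — contradiction.
That branch fails; take q4 = false instead.
From the singleton clause (!q1), q1 = false.
But (q1) is also a unit clause — contradiction.
Neither q4 = true nor q4 = false works.

UNSATISFIABLE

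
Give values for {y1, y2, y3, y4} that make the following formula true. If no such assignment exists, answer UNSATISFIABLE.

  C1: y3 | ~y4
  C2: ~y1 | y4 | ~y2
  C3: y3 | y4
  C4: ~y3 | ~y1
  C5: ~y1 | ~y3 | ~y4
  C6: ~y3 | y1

Try y3 = 1.
The clause (~y1) is unit, so y1 = 0.
But (y1) is also a unit clause — contradiction.
Backtrack on y3: now try y3 = 0.
The clause (~y4) is unit, so y4 = 0.
But (y4) is also a unit clause — contradiction.
Both values of y3 lead to a conflict.

UNSATISFIABLE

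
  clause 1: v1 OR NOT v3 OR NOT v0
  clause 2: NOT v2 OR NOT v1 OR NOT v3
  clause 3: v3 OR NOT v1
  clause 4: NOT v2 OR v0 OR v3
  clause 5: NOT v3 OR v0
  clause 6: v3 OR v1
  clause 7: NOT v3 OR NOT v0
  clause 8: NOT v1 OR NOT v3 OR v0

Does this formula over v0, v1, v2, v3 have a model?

No, unsatisfiable

Suppose v3 = true.
Unit clause (v0) forces v0 = true.
That conflicts with the unit clause (NOT v0).
Undo v3 and try v3 = false.
Unit clause (NOT v1) forces v1 = false.
That conflicts with the unit clause (v1).
Both values of v3 lead to a conflict.
No assignment satisfies every clause.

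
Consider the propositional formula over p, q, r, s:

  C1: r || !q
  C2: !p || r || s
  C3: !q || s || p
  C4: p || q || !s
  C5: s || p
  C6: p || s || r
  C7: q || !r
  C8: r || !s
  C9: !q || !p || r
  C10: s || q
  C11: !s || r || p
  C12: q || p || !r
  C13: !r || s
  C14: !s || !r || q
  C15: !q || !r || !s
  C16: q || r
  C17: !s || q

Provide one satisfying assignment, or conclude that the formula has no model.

Try r = true.
From the singleton clause (q), q = true.
From the singleton clause (s), s = true.
That conflicts with the unit clause (!s).
Undo r and try r = false.
From the singleton clause (!q), q = false.
That conflicts with the unit clause (q).
Both values of r lead to a conflict.

UNSATISFIABLE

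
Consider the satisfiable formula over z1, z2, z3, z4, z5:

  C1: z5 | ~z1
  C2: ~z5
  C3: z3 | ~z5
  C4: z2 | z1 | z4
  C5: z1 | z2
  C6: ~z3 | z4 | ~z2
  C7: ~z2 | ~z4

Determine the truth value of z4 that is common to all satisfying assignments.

False

Suppose z4 = 1.
(~z5) alone gives z5 = 0.
(~z1) alone gives z1 = 0.
(z2) alone gives z2 = 1.
That conflicts with the unit clause (~z2).
So every satisfying assignment has z4 = False.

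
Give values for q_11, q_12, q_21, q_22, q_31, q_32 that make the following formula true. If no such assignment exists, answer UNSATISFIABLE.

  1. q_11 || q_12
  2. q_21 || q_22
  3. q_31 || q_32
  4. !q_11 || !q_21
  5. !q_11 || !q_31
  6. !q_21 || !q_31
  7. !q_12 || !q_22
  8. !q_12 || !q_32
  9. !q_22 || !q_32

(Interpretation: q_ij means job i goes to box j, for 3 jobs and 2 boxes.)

UNSATISFIABLE

Suppose q_11 = true.
From the singleton clause (!q_21), q_21 = false.
From the singleton clause (q_22), q_22 = true.
From the singleton clause (!q_31), q_31 = false.
From the singleton clause (q_32), q_32 = true.
That conflicts with the unit clause (!q_32).
That branch fails; take q_11 = false instead.
From the singleton clause (q_12), q_12 = true.
From the singleton clause (!q_22), q_22 = false.
From the singleton clause (q_21), q_21 = true.
From the singleton clause (!q_31), q_31 = false.
From the singleton clause (q_32), q_32 = true.
That conflicts with the unit clause (!q_32).
Neither q_11 = true nor q_11 = false works.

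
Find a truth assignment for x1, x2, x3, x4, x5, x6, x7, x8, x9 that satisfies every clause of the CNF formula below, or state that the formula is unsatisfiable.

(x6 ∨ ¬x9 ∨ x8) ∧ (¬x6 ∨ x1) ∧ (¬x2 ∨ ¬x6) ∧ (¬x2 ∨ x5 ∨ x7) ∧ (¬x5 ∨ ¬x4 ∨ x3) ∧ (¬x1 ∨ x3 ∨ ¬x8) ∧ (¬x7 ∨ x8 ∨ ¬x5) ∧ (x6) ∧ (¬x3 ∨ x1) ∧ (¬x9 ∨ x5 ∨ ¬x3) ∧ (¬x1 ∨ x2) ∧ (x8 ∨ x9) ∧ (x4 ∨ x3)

UNSATISFIABLE

From the singleton clause (x6), x6 = True.
From the singleton clause (x1), x1 = True.
From the singleton clause (¬x2), x2 = False.
That conflicts with the unit clause (x2).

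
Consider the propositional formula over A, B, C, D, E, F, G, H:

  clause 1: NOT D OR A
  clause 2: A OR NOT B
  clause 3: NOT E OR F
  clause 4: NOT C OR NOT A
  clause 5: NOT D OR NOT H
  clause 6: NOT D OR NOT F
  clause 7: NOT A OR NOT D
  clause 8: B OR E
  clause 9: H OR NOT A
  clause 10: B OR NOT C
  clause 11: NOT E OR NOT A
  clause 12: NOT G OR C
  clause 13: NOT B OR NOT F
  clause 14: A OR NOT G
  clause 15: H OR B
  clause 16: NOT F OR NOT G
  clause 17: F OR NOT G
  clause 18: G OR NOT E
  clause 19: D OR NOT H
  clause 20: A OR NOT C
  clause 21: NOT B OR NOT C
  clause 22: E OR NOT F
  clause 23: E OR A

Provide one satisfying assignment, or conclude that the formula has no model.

Branch on D: set D = false.
From the singleton clause (NOT H), H = false.
From the singleton clause (NOT A), A = false.
From the singleton clause (NOT B), B = false.
But (B) is also a unit clause — contradiction.
Backtrack on D: now try D = true.
From the singleton clause (A), A = true.
But (NOT A) is also a unit clause — contradiction.
Neither D = true nor D = false works.

UNSATISFIABLE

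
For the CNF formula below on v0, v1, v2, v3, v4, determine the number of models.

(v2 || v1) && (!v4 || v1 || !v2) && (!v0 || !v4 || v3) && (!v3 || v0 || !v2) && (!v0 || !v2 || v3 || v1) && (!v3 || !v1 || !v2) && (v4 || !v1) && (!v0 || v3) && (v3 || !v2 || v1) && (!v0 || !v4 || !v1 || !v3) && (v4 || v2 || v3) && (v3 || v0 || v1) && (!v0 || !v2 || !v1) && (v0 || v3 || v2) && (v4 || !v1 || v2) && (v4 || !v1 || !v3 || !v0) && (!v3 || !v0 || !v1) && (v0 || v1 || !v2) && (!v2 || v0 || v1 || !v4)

3

There are 2^5 = 32 truth assignments over (v0, v1, v2, v3, v4).
Split on v3. With v3 = true, the clauses containing v3 are satisfied and !v3 drops from the rest; 2 of the 2^4 = 16 assignments to the other variables satisfy what remains.
With v3 = false, by the same count on the reduced clause set, 1 assignment works.
(One model: v0=F, v1=T, v2=F, v3=T, v4=T.)
Total: 2 + 1 = 3.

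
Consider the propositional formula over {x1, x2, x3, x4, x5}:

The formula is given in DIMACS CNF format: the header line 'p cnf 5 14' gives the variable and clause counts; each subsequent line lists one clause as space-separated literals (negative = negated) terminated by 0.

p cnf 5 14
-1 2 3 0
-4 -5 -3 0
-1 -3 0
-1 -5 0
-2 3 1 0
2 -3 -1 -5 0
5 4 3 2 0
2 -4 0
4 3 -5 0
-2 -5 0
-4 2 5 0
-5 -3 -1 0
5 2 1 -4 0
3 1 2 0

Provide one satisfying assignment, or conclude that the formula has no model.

Branch on x1: set x1 = False.
Branch on x2: set x2 = True.
From the singleton clause (x3), x3 = True.
From the singleton clause (¬x5), x5 = False.
Every clause is now satisfied; x4 is unconstrained.

x1 ↦ False; x2 ↦ True; x3 ↦ True; x4 ↦ False; x5 ↦ False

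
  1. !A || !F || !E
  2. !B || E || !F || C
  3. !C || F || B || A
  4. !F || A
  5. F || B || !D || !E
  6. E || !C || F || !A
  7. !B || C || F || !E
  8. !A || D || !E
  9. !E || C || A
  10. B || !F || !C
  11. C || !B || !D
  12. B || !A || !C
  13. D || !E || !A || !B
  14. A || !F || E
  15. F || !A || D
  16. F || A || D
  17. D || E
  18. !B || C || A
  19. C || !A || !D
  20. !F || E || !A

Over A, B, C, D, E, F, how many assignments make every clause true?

4

There are 2^6 = 64 truth assignments over (A, B, C, D, E, F).
Split on C. With C = true, the clauses containing C are satisfied and !C drops from the rest; 3 of the 2^5 = 32 assignments to the other variables satisfy what remains.
With C = false, by the same count on the reduced clause set, 1 assignment works.
(One model: A=F, B=F, C=F, D=T, E=F, F=F.)
Total: 3 + 1 = 4.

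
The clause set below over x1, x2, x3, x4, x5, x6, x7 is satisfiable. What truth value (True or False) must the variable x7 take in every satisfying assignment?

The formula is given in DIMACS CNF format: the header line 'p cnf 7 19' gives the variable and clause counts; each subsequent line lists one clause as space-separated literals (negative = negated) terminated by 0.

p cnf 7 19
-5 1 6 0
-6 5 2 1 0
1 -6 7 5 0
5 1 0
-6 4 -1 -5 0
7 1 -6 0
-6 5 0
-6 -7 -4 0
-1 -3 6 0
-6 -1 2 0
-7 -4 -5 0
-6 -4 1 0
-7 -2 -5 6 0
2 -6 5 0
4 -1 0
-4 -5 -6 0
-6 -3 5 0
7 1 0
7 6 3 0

True

Suppose x7 = False.
The clause (x1) is unit, so x1 = True.
The clause (x4) is unit, so x4 = True.
Suppose x6 = False.
The clause (¬x3) is unit, so x3 = False.
That conflicts with the unit clause (x3).
So x6 must be the other value — set x6 = True.
The clause (x5) is unit, so x5 = True.
That conflicts with the unit clause (¬x5).
Either choice for x6 ends in contradiction.
So every satisfying assignment has x7 = True.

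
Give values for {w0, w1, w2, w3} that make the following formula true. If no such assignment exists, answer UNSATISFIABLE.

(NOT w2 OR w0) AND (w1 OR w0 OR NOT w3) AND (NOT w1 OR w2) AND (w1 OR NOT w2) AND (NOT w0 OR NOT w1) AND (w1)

UNSATISFIABLE

The clause (w1) is unit, so w1 = true.
The clause (w2) is unit, so w2 = true.
The clause (w0) is unit, so w0 = true.
But (NOT w0) is also a unit clause — contradiction.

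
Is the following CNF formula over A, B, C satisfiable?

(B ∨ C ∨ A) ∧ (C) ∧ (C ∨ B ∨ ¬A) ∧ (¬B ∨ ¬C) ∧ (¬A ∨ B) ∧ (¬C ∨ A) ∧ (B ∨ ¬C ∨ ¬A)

Unsatisfiable

(C) alone gives C = True.
(¬B) alone gives B = False.
(¬A) alone gives A = False.
That conflicts with the unit clause (A).
No assignment satisfies every clause.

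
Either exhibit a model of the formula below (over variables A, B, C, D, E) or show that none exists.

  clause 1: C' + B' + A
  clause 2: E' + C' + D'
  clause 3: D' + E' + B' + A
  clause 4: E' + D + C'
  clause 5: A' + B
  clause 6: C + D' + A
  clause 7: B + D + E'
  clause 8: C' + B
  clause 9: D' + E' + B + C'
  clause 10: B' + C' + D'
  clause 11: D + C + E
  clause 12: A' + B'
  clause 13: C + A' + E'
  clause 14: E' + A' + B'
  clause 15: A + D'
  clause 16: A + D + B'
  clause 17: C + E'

UNSATISFIABLE

Suppose A = 0.
The clause (D') is unit, so D = 0.
The clause (B') is unit, so B = 0.
The clause (E') is unit, so E = 0.
The clause (C') is unit, so C = 0.
Now (C) is unsatisfied and unit — conflict.
Backtrack on A: now try A = 1.
The clause (B) is unit, so B = 1.
Now (B') is unsatisfied and unit — conflict.
Both values of A lead to a conflict.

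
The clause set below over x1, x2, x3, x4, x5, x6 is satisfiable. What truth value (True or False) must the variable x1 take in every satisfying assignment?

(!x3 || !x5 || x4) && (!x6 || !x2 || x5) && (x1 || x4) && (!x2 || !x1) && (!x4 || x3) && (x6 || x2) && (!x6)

False

Suppose x1 = true.
From the singleton clause (!x2), x2 = false.
From the singleton clause (x6), x6 = true.
That conflicts with the unit clause (!x6).
So every satisfying assignment has x1 = False.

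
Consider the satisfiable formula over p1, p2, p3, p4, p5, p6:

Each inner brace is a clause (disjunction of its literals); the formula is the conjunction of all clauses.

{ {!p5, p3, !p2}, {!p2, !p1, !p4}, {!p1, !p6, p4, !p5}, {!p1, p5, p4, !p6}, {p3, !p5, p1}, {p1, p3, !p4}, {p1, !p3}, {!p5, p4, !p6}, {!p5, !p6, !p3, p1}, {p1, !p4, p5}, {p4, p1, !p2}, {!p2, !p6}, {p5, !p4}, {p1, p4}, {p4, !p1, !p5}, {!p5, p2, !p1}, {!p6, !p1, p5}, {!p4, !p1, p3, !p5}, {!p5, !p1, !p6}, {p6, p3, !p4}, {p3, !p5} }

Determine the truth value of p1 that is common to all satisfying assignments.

Suppose p1 = false.
Unit clause (!p3) forces p3 = false.
Unit clause (!p5) forces p5 = false.
Unit clause (!p4) forces p4 = false.
But (p4) is also a unit clause — contradiction.
So every satisfying assignment has p1 = True.

True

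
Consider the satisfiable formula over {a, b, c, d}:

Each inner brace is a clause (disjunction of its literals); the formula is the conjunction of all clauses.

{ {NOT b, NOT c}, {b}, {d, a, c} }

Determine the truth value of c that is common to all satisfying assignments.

Suppose c = true.
Unit clause (NOT b) forces b = false.
But (b) is also a unit clause — contradiction.
So every satisfying assignment has c = False.

False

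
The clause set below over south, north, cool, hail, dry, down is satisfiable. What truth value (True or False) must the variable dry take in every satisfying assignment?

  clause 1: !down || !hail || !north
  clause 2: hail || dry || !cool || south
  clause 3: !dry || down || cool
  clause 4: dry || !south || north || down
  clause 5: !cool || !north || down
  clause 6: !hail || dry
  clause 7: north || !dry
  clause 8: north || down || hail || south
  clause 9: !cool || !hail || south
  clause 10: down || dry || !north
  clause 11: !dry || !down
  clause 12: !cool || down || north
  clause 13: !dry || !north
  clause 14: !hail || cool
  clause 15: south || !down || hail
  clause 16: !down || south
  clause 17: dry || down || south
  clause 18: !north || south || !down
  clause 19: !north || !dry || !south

Suppose dry = true.
(north) alone gives north = true.
That conflicts with the unit clause (!north).
So every satisfying assignment has dry = False.

False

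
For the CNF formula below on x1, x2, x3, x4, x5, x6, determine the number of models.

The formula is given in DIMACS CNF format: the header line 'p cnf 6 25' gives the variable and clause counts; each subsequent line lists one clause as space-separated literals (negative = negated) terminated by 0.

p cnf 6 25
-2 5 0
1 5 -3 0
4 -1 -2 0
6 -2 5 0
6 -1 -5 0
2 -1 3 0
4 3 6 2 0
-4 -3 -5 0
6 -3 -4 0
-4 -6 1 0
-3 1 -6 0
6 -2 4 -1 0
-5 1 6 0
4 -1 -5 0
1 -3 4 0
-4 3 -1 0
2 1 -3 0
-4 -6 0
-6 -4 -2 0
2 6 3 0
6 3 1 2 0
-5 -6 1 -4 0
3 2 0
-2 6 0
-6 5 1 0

3

There are 2^6 = 64 truth assignments over (x1, x2, x3, x4, x5, x6).
Split on x4. With x4 = True, the clauses containing x4 are satisfied and ¬x4 drops from the rest; 0 of the 2^5 = 32 assignments to the other variables satisfy what remains.
With x4 = False, by the same count on the reduced clause set, 3 assignments work.
Total: 0 + 3 = 3.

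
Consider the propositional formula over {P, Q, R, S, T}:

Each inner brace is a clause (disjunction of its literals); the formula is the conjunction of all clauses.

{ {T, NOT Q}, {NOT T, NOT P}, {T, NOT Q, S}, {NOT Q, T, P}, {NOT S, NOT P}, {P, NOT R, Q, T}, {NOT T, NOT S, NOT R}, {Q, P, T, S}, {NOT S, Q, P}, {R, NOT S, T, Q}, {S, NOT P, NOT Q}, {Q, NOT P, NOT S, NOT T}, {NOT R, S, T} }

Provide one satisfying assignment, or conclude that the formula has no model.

Suppose T = true.
(NOT P) alone gives P = false.
Suppose S = true.
(NOT R) alone gives R = false.
(Q) alone gives Q = true.
Every clause now holds.

P ↦ false; Q ↦ true; R ↦ false; S ↦ true; T ↦ true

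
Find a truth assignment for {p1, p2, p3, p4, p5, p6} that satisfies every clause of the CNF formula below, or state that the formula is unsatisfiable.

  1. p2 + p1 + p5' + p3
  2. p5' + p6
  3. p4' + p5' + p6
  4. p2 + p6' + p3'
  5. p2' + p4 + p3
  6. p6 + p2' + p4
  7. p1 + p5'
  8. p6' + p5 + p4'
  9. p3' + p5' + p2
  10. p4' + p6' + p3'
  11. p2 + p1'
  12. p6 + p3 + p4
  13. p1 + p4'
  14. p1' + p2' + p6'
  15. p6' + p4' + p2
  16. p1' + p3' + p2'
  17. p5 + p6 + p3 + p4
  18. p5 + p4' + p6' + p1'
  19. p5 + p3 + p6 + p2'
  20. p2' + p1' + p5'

Try p5 = 0.
Try p6 = 1.
From the singleton clause (p4'), p4 = 0.
Try p2 = 0.
From the singleton clause (p3'), p3 = 0.
From the singleton clause (p1'), p1 = 0.
This assignment satisfies each clause.

p1 ↦ 0; p2 ↦ 0; p3 ↦ 0; p4 ↦ 0; p5 ↦ 0; p6 ↦ 1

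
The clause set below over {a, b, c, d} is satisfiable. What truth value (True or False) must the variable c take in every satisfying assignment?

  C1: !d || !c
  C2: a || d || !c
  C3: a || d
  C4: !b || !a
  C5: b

False

Suppose c = true.
From the singleton clause (!d), d = false.
From the singleton clause (a), a = true.
From the singleton clause (!b), b = false.
But (b) is also a unit clause — contradiction.
So every satisfying assignment has c = False.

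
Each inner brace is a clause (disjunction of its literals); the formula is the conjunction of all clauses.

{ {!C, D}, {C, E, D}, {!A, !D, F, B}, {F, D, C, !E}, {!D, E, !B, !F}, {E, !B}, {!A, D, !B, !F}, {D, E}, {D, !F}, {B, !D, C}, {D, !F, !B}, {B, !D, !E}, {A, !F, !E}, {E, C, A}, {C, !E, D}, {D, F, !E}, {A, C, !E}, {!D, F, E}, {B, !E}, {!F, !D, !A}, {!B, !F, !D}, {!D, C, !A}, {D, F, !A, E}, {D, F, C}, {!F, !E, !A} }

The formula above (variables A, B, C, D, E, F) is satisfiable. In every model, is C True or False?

True

Suppose C = false.
Try E = true.
The clause (D) is unit, so D = true.
The clause (B) is unit, so B = true.
The clause (A) is unit, so A = true.
But (!A) is also a unit clause — contradiction.
Backtrack on E: now try E = false.
The clause (D) is unit, so D = true.
The clause (!B) is unit, so B = false.
But (B) is also a unit clause — contradiction.
Both values of E lead to a conflict.
So every satisfying assignment has C = True.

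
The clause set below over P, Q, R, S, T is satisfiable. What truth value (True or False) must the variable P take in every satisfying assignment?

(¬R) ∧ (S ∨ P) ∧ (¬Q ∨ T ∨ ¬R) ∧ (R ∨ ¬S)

Suppose P = False.
Unit clause (¬R) forces R = False.
Unit clause (S) forces S = True.
But (¬S) is also a unit clause — contradiction.
So every satisfying assignment has P = True.

True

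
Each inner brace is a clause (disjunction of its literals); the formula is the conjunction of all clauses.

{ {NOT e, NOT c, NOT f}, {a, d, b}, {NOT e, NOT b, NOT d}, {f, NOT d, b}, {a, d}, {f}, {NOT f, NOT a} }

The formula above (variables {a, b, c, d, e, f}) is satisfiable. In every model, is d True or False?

Suppose d = false.
From the singleton clause (a), a = true.
From the singleton clause (f), f = true.
But (NOT f) is also a unit clause — contradiction.
So every satisfying assignment has d = True.

True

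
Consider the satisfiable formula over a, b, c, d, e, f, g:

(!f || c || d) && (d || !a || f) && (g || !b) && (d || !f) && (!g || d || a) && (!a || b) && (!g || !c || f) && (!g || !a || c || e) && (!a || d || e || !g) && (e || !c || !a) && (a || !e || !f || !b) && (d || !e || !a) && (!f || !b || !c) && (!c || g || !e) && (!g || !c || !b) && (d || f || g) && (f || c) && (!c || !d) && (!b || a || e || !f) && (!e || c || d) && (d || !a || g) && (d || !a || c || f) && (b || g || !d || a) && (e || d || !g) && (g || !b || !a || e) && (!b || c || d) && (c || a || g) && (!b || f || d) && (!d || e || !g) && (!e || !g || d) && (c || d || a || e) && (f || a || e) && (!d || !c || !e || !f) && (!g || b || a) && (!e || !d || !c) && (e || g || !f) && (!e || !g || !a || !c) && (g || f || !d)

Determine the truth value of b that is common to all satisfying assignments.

True

Suppose b = false.
Unit clause (!a) forces a = false.
Unit clause (!g) forces g = false.
Unit clause (!d) forces d = false.
Unit clause (!f) forces f = false.
But (f) is also a unit clause — contradiction.
So every satisfying assignment has b = True.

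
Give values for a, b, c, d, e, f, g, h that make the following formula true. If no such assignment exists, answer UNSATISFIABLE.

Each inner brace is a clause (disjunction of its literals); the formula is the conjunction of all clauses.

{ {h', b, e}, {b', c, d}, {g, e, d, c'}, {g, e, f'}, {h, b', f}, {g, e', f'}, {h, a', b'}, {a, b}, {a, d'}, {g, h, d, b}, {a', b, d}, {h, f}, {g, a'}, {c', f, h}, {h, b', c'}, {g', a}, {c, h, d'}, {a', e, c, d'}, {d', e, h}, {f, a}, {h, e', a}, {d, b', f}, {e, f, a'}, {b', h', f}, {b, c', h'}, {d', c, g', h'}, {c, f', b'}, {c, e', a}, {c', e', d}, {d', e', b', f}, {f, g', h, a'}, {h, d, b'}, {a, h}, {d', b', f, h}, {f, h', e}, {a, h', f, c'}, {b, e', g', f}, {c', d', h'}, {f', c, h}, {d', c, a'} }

Case a = 1:
Unit clause (g) forces g = 1.
Case h = 1:
Case b = 1:
Unit clause (f) forces f = 1.
Unit clause (c) forces c = 1.
Unit clause (d') forces d = 0.
Unit clause (e') forces e = 0.
All clauses are satisfied.

a: 1,  b: 1,  c: 1,  d: 0,  e: 0,  f: 1,  g: 1,  h: 1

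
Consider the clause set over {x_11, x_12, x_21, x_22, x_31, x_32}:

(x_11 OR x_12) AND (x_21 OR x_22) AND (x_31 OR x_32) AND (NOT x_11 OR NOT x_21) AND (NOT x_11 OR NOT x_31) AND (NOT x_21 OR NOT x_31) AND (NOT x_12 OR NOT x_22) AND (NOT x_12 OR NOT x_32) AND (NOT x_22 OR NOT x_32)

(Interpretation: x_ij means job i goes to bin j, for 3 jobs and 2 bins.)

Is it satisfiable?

No, unsatisfiable

Case x_11 = true:
From the singleton clause (NOT x_21), x_21 = false.
From the singleton clause (x_22), x_22 = true.
From the singleton clause (NOT x_31), x_31 = false.
From the singleton clause (x_32), x_32 = true.
But (NOT x_32) is also a unit clause — contradiction.
So x_11 must be the other value — set x_11 = false.
From the singleton clause (x_12), x_12 = true.
From the singleton clause (NOT x_22), x_22 = false.
From the singleton clause (x_21), x_21 = true.
From the singleton clause (NOT x_31), x_31 = false.
From the singleton clause (x_32), x_32 = true.
But (NOT x_32) is also a unit clause — contradiction.
Both values of x_11 lead to a conflict.
No assignment satisfies every clause.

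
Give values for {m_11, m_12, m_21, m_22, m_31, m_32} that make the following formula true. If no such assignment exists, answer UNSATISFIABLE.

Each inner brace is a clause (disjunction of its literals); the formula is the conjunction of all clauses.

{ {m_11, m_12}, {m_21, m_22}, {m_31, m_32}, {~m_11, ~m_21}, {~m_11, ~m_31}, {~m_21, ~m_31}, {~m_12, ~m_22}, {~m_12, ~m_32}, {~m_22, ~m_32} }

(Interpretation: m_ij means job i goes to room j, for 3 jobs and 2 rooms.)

UNSATISFIABLE

Try m_11 = 1.
Unit clause (~m_21) forces m_21 = 0.
Unit clause (m_22) forces m_22 = 1.
Unit clause (~m_31) forces m_31 = 0.
Unit clause (m_32) forces m_32 = 1.
But (~m_32) is also a unit clause — contradiction.
Undo m_11 and try m_11 = 0.
Unit clause (m_12) forces m_12 = 1.
Unit clause (~m_22) forces m_22 = 0.
Unit clause (m_21) forces m_21 = 1.
Unit clause (~m_31) forces m_31 = 0.
Unit clause (m_32) forces m_32 = 1.
But (~m_32) is also a unit clause — contradiction.
Neither m_11 = 1 nor m_11 = 0 works.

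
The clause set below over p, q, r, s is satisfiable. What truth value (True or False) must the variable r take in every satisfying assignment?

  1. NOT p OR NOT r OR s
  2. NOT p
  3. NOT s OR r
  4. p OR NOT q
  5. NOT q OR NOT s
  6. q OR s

True

Suppose r = false.
(NOT p) alone gives p = false.
(NOT s) alone gives s = false.
(NOT q) alone gives q = false.
But (q) is also a unit clause — contradiction.
So every satisfying assignment has r = True.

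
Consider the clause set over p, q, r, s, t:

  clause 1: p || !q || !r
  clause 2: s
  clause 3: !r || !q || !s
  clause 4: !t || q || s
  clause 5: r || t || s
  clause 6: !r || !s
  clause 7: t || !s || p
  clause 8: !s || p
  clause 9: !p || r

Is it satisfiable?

Unit clause (s) forces s = true.
Unit clause (!r) forces r = false.
Unit clause (p) forces p = true.
That conflicts with the unit clause (!p).
No assignment satisfies every clause.

Unsatisfiable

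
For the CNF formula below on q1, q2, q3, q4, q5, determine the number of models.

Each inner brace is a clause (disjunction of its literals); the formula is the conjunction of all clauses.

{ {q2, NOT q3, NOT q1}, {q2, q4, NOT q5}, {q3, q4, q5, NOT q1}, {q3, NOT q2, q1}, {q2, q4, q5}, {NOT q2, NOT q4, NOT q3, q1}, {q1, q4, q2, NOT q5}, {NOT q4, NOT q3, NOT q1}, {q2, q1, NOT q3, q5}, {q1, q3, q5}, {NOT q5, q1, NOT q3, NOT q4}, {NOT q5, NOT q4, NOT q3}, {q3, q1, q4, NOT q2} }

There are 2^5 = 32 truth assignments over (q1, q2, q3, q4, q5).
Split on q1. With q1 = true, the clauses containing q1 are satisfied and NOT q1 drops from the rest; 7 of the 2^4 = 16 assignments to the other variables satisfy what remains.
With q1 = false, by the same count on the reduced clause set, 3 assignments work.
Total: 7 + 3 = 10.

10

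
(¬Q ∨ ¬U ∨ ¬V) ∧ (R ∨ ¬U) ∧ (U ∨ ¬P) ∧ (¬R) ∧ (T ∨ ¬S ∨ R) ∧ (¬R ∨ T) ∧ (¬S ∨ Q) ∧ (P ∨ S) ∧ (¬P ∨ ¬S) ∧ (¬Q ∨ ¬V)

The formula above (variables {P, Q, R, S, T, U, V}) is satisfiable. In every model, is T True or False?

True

Suppose T = False.
From the singleton clause (¬R), R = False.
From the singleton clause (¬U), U = False.
From the singleton clause (¬P), P = False.
From the singleton clause (¬S), S = False.
Now (S) is unsatisfied and unit — conflict.
So every satisfying assignment has T = True.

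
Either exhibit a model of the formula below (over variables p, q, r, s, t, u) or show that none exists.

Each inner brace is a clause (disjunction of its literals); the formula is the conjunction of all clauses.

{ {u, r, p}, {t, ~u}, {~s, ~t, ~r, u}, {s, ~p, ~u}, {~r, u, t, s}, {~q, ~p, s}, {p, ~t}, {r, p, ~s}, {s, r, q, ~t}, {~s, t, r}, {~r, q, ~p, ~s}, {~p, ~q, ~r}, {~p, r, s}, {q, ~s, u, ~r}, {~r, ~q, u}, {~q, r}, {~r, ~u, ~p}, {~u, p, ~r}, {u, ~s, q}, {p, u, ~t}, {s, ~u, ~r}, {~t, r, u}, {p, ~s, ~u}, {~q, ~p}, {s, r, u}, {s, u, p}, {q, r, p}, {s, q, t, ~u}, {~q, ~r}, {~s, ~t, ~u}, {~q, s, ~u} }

p ↦ 1, q ↦ 0, r ↦ 1, s ↦ 0, t ↦ 1, u ↦ 0

Branch on t: set t = 1.
Unit clause (p) forces p = 1.
Unit clause (~q) forces q = 0.
Branch on s: set s = 0.
Unit clause (~u) forces u = 0.
Unit clause (r) forces r = 1.
All clauses are satisfied.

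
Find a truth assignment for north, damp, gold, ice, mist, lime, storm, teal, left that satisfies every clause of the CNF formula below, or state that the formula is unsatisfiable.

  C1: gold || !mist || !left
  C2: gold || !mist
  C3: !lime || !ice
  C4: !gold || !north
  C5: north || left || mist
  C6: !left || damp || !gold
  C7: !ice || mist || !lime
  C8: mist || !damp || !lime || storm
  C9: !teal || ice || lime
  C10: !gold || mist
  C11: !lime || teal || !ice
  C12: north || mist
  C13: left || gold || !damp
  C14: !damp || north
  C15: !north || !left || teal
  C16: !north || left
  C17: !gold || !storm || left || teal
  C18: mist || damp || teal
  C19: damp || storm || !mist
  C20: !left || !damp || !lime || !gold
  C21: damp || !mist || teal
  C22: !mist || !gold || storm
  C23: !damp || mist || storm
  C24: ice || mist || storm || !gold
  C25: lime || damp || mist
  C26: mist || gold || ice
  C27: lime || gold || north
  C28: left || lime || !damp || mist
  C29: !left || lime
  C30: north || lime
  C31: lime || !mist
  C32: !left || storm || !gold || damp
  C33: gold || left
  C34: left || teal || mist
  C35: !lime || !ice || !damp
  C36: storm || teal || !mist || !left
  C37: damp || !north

Case gold = true:
(!north) alone gives north = false.
(mist) alone gives mist = true.
(!damp) alone gives damp = false.
(!left) alone gives left = false.
(storm) alone gives storm = true.
(teal) alone gives teal = true.
(lime) alone gives lime = true.
(!ice) alone gives ice = false.
This assignment satisfies each clause.

north: false,  damp: false,  gold: true,  ice: false,  mist: true,  lime: true,  storm: true,  teal: true,  left: false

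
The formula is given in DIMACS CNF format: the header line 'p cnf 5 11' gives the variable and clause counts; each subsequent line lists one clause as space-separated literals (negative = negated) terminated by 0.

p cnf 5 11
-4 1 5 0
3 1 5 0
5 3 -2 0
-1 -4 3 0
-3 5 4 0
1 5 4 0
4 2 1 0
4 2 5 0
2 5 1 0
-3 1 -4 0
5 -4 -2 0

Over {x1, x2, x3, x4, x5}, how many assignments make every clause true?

There are 2^5 = 32 truth assignments over (x1, x2, x3, x4, x5).
Split on x4. With x4 = True, the clauses containing x4 are satisfied and ¬x4 drops from the rest; 5 of the 2^4 = 16 assignments to the other variables satisfy what remains.
With x4 = False, by the same count on the reduced clause set, 6 assignments work.
(One model: x1=F, x2=F, x3=F, x4=T, x5=T.)
Total: 5 + 6 = 11.

11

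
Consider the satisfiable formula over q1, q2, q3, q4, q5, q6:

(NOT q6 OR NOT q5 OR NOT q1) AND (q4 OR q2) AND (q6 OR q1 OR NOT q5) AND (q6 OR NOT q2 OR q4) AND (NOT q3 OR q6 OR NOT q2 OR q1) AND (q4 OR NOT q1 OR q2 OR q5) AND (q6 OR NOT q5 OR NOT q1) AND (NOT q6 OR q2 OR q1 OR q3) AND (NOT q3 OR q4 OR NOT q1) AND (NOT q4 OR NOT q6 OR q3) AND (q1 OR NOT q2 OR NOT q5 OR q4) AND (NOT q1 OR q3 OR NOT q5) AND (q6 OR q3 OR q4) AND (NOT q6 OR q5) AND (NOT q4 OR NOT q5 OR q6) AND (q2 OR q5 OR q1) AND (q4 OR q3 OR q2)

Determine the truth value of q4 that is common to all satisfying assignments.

Suppose q4 = false.
Unit clause (q2) forces q2 = true.
Unit clause (q6) forces q6 = true.
Unit clause (q5) forces q5 = true.
Unit clause (NOT q1) forces q1 = false.
Now (q1) is unsatisfied and unit — conflict.
So every satisfying assignment has q4 = True.

True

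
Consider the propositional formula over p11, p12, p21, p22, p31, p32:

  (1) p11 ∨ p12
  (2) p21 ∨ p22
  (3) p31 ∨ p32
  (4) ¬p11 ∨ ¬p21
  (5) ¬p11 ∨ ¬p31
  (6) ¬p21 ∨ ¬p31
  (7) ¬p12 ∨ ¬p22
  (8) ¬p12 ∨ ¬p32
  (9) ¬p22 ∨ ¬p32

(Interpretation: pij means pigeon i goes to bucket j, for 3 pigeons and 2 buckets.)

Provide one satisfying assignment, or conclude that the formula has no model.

UNSATISFIABLE

Case p11 = True:
The clause (¬p21) is unit, so p21 = False.
The clause (p22) is unit, so p22 = True.
The clause (¬p31) is unit, so p31 = False.
The clause (p32) is unit, so p32 = True.
Now (¬p32) is unsatisfied and unit — conflict.
Backtrack on p11: now try p11 = False.
The clause (p12) is unit, so p12 = True.
The clause (¬p22) is unit, so p22 = False.
The clause (p21) is unit, so p21 = True.
The clause (¬p31) is unit, so p31 = False.
The clause (p32) is unit, so p32 = True.
Now (¬p32) is unsatisfied and unit — conflict.
Either choice for p11 ends in contradiction.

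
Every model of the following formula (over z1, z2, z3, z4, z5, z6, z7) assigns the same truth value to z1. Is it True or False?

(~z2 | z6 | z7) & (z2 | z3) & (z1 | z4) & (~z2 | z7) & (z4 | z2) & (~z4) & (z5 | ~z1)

True

Suppose z1 = 0.
Unit clause (z4) forces z4 = 1.
But (~z4) is also a unit clause — contradiction.
So every satisfying assignment has z1 = True.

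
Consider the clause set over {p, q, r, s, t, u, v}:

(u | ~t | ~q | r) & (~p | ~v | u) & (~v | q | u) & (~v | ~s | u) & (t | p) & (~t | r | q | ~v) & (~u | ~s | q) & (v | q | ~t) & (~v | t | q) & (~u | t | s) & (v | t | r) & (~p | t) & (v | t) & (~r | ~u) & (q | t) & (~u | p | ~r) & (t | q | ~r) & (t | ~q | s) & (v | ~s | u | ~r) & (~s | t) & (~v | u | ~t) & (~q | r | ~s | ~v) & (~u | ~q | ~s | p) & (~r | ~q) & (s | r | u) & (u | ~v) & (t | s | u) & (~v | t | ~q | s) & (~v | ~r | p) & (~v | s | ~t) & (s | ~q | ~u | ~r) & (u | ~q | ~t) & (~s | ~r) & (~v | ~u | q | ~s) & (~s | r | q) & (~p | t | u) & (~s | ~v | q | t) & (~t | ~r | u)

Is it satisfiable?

Yes, satisfiable

Try t = 1.
Try v = 0.
Unit clause (q) forces q = 1.
Unit clause (~r) forces r = 0.
Unit clause (u) forces u = 1.
Try s = 1.
Unit clause (p) forces p = 1.
This assignment satisfies each clause.
A satisfying assignment: p: 1, q: 1, r: 0, s: 1, t: 1, u: 1, v: 0.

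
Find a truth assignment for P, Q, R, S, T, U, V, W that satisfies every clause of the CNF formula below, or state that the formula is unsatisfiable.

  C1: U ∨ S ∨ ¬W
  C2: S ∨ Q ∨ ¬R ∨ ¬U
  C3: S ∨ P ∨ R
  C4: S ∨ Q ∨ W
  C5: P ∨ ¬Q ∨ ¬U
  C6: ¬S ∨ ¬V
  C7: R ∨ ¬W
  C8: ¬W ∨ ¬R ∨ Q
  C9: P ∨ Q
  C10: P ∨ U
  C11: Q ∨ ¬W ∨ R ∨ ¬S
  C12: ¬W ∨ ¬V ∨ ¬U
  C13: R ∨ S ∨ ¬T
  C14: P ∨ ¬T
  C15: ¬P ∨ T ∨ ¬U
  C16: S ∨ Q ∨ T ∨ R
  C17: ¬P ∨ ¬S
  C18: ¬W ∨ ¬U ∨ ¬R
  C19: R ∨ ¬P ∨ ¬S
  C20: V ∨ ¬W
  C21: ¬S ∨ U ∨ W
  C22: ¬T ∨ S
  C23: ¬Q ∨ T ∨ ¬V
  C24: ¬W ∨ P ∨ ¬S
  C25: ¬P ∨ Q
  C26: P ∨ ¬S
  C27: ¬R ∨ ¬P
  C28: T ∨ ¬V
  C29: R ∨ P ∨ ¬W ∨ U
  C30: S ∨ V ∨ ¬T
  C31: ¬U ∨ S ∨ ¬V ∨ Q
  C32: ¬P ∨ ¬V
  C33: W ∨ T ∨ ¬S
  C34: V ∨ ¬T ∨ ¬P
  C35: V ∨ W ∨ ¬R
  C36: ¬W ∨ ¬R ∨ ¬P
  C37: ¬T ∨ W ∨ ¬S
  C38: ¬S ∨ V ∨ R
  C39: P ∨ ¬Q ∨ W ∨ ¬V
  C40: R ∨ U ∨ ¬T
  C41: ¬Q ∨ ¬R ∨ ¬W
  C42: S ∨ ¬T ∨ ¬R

P: True, Q: True, R: False, S: False, T: False, U: False, V: False, W: False

Suppose S = False.
From the singleton clause (¬T), T = False.
From the singleton clause (¬V), V = False.
From the singleton clause (¬W), W = False.
From the singleton clause (Q), Q = True.
From the singleton clause (¬R), R = False.
From the singleton clause (P), P = True.
From the singleton clause (¬U), U = False.
All clauses are satisfied.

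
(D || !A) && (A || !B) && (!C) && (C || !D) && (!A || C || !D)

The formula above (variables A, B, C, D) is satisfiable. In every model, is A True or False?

False

Suppose A = true.
Unit clause (D) forces D = true.
Unit clause (!C) forces C = false.
That conflicts with the unit clause (C).
So every satisfying assignment has A = False.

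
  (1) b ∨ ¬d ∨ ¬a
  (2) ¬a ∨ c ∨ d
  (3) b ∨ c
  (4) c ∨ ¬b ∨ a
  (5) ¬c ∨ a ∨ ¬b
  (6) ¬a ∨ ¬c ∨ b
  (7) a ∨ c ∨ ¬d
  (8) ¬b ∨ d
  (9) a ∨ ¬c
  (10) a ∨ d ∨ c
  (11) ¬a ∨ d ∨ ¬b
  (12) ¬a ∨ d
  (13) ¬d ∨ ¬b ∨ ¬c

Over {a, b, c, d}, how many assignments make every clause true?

1

There are 2^4 = 16 truth assignments over (a, b, c, d).
Check each against the 13 clauses (columns in the order a, b, c, d):
  F F F F  ✗ fails (b ∨ c)
  F F F T  ✗ fails (b ∨ c)
  F F T F  ✗ fails (a ∨ ¬c)
  F F T T  ✗ fails (a ∨ ¬c)
  F T F F  ✗ fails (c ∨ ¬b ∨ a)
  F T F T  ✗ fails (c ∨ ¬b ∨ a)
  F T T F  ✗ fails (¬c ∨ a ∨ ¬b)
  F T T T  ✗ fails (¬c ∨ a ∨ ¬b)
  T F F F  ✗ fails (¬a ∨ c ∨ d)
  T F F T  ✗ fails (b ∨ ¬d ∨ ¬a)
  T F T F  ✗ fails (¬a ∨ ¬c ∨ b)
  T F T T  ✗ fails (b ∨ ¬d ∨ ¬a)
  T T F F  ✗ fails (¬a ∨ c ∨ d)
  T T F T  ✓ satisfies all
  T T T F  ✗ fails (¬b ∨ d)
  T T T T  ✗ fails (¬d ∨ ¬b ∨ ¬c)
1 of the 16 rows is a model.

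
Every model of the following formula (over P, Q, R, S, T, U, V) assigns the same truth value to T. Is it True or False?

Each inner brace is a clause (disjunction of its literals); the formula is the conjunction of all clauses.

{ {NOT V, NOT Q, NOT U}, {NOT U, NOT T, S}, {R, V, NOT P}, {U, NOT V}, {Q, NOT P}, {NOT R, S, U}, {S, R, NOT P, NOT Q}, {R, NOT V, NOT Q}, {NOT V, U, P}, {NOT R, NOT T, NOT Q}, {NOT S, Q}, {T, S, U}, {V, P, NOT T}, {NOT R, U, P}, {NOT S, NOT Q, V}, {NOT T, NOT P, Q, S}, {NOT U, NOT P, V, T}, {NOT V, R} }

False

Suppose T = true.
Case U = false:
(NOT V) alone gives V = false.
(P) alone gives P = true.
(R) alone gives R = true.
(Q) alone gives Q = true.
Now (NOT Q) is unsatisfied and unit — conflict.
So U must be the other value — set U = true.
(S) alone gives S = true.
(Q) alone gives Q = true.
(NOT V) alone gives V = false.
Now (V) is unsatisfied and unit — conflict.
Either choice for U ends in contradiction.
So every satisfying assignment has T = False.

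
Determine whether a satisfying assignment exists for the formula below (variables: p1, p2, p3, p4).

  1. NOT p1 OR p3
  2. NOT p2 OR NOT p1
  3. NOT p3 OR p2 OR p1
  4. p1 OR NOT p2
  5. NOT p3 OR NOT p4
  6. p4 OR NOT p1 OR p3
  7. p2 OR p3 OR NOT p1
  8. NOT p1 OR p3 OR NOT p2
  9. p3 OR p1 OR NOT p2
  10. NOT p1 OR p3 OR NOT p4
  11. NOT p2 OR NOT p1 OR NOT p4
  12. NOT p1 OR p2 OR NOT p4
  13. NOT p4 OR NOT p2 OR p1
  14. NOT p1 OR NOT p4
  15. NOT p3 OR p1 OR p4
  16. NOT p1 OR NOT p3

Try p1 = false.
(NOT p2) alone gives p2 = false.
(NOT p3) alone gives p3 = false.
No clause remains; p4 is free.
A satisfying assignment: p1: false,  p2: false,  p3: false,  p4: false.

Yes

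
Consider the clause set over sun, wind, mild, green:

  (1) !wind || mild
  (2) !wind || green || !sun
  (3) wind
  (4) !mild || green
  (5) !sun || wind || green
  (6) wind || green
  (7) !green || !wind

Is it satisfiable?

No

(wind) alone gives wind = true.
(mild) alone gives mild = true.
(green) alone gives green = true.
Now (!green) is unsatisfied and unit — conflict.
No assignment satisfies every clause.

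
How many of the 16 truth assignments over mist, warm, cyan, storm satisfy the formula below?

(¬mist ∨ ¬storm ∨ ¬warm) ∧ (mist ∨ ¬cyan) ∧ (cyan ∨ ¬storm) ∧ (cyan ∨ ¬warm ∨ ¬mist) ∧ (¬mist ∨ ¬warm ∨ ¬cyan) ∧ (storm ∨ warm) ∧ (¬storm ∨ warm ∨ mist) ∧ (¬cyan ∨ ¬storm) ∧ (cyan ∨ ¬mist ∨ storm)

1

There are 2^4 = 16 truth assignments over (mist, warm, cyan, storm).
Check each against the 9 clauses (columns in the order mist, warm, cyan, storm):
  F F F F  ✗ fails (storm ∨ warm)
  F F F T  ✗ fails (cyan ∨ ¬storm)
  F F T F  ✗ fails (mist ∨ ¬cyan)
  F F T T  ✗ fails (mist ∨ ¬cyan)
  F T F F  ✓ satisfies all
  F T F T  ✗ fails (cyan ∨ ¬storm)
  F T T F  ✗ fails (mist ∨ ¬cyan)
  F T T T  ✗ fails (mist ∨ ¬cyan)
  T F F F  ✗ fails (storm ∨ warm)
  T F F T  ✗ fails (cyan ∨ ¬storm)
  T F T F  ✗ fails (storm ∨ warm)
  T F T T  ✗ fails (¬cyan ∨ ¬storm)
  T T F F  ✗ fails (cyan ∨ ¬warm ∨ ¬mist)
  T T F T  ✗ fails (¬mist ∨ ¬storm ∨ ¬warm)
  T T T F  ✗ fails (¬mist ∨ ¬warm ∨ ¬cyan)
  T T T T  ✗ fails (¬mist ∨ ¬storm ∨ ¬warm)
1 of the 16 rows is a model.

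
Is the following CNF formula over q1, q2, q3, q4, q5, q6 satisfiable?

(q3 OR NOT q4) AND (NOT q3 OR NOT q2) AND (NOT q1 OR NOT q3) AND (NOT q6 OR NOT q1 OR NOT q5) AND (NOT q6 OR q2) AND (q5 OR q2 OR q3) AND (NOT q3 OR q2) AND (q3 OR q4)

Try q3 = true.
The clause (NOT q2) is unit, so q2 = false.
But (q2) is also a unit clause — contradiction.
So q3 must be the other value — set q3 = false.
The clause (NOT q4) is unit, so q4 = false.
But (q4) is also a unit clause — contradiction.
Both values of q3 lead to a conflict.
No assignment satisfies every clause.

No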